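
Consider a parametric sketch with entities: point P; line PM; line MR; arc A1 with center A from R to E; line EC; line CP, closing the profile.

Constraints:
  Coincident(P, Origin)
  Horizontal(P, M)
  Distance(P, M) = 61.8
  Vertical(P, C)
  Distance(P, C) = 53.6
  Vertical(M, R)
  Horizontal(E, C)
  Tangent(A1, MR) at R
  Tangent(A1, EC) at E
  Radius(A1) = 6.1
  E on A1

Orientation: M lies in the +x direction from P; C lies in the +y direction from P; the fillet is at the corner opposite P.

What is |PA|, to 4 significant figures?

73.20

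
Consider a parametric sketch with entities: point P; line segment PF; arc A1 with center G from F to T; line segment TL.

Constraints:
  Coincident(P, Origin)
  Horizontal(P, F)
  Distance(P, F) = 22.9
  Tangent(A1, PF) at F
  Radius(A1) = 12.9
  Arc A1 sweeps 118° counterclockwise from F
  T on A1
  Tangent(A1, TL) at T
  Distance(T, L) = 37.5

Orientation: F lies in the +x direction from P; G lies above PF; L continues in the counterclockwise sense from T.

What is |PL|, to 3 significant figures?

54.7

P is at the origin; P and F share the same y with |PF| = 22.9 and F on the +x side, so F = (22.9, 0.00). The tangent condition forces GF to be normal to PF, so G = F + (0, 12.9) = (22.9, 12.9). On A1, F sits at bearing -90° from G; a 118° counterclockwise sweep puts T at bearing 28°, so T = G + 12.9·(cos 28°, sin 28°) = (34.3, 19.0). The tangent condition forces GT to be normal to TL, so TL runs along (−sin 28°, cos 28°); with |TL| = 37.5, L = (16.7, 52.1). Then |PL| = |L − P| = 54.7.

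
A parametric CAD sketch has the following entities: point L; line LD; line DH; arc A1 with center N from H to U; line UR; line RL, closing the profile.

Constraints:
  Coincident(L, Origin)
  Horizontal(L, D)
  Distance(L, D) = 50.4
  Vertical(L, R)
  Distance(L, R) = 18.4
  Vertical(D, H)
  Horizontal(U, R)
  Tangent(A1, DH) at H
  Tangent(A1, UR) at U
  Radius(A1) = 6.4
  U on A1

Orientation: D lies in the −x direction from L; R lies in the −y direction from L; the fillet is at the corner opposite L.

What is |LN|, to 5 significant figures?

45.607

L is at the origin; LD is horizontal with |LD| = 50.4 and D on the −x side, so D = (-50.400, 0.0000). L and R share the same x with |LR| = 18.4 and R on the −y side, so R = (0.0000, -18.400). The virtual corner opposite L is at (-50.400, -18.400). A1 meets DH tangentially, so NH is at right angles to DH and since A1 is tangent to UR there, NU ⟂ UR, with radius 6.4, so the center N sits 6.4 in from both sides at N = (-44.000, -12.000). Then |LN| = |N − L| = 45.607.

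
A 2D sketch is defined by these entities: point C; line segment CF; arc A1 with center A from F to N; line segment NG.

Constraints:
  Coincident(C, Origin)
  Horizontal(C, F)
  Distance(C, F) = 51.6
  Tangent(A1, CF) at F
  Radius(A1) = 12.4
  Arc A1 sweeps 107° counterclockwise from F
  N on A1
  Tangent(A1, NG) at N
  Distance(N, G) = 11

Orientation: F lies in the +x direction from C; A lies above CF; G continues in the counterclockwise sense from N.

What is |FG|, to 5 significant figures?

27.916

On A1, F sits at bearing -90° from A; a 107° counterclockwise sweep puts N at bearing 17°, so N = A + 12.4·(cos 17°, sin 17°) = (63.458, 16.025). The tangent condition forces AN to be normal to NG, so NG runs along (−sin 17°, cos 17°); with |NG| = 11.0, G = (60.242, 26.545). Then |FG| = |G − F| = 27.916.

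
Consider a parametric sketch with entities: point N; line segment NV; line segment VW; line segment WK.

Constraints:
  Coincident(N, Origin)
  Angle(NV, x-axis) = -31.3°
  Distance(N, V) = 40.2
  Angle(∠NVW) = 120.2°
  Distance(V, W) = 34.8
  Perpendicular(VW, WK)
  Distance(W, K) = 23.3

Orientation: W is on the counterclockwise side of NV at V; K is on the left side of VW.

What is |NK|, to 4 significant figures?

56.20

N is at the origin; NV runs at -31.3° with length 40.2, so V = 40.2·(cos -31.3°, sin -31.3°) = (34.35, -20.88). ∠NVW = 120.2°, so VW runs at -31.3° + (180° − 120.2°) = 28.50° from the x-axis; with |VW| = 34.8, W = V + 34.8·(cos 28.50°, sin 28.50°) = (64.93, -4.280). VW is perpendicular to WK; with |WK| = 23.3 on the left of VW, K = W + 23.3·(-0.4772, 0.8788) = (53.81, 16.20). Then |NK| = |K − N| = 56.20.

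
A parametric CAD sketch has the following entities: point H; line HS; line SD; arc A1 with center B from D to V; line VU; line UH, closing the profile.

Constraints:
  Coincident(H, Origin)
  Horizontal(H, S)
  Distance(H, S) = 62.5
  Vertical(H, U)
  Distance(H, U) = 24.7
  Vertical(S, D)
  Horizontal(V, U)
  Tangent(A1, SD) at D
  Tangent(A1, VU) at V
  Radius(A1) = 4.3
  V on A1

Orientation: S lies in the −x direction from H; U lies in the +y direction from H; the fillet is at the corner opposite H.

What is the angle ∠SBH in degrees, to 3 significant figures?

82.6°

H and U share the same x with |HU| = 24.7 and U on the +y side, so U = (0.00, 24.7). The virtual corner opposite H is at (-62.5, 24.7). Tangency of A1 to SD means the radius BD is perpendicular to SD and since A1 is tangent to VU there, BV ⟂ VU, with radius 4.3, so the center B sits 4.3 in from both sides at B = (-58.2, 20.4). Then cos ∠SBH = BS·BH / (|BS||BH|), giving 82.6°.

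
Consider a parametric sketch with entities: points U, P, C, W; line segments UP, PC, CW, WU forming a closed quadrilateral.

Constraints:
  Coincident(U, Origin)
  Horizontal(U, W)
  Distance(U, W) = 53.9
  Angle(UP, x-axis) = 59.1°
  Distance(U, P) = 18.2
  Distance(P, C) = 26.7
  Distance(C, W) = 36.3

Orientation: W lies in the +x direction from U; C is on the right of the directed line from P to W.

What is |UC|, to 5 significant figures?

21.015

U is at the origin; U and W share the same y with |UW| = 53.9 and W in +x, so W = (53.9, 0). UP runs at 59.1° with |UP| = 18.2, so P = (9.3465, 15.617). C is determined by |PC| = 26.7 and |CW| = 36.3 together: it lies at the intersection of circle(P, 26.7) and circle(W, 36.3). With |PW| = 47.211, the foot of the radical line on PW is 17.200 from P and the perpendicular offset is √(26.7² − 17.200²) = 20.421. Taking the right-of-PW solution: C = (18.823, -9.3447).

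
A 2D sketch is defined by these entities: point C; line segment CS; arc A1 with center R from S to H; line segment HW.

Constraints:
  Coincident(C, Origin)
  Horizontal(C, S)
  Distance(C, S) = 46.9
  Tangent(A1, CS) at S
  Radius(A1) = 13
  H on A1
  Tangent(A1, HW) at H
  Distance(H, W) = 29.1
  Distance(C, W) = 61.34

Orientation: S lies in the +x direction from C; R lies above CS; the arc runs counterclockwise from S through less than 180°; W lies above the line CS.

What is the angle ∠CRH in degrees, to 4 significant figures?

162.9°

C is at the origin; CS is horizontal with |CS| = 46.9 and S on the +x side, so S = (46.90, 0.000). A1 meets CS tangentially, so RS is at right angles to CS, so R = S + (0, 13) = (46.90, 13.00). Since RH ⟂ HW (tangency), |RW| = √(13.0² + 29.1²) = 31.87 regardless of where H sits on A1. So W lies on both circle(C, 61.34) and circle(R, 31.87); the above-CS intersection is W = (42.19, 44.52). H is the foot of the tangent from W: H = (57.86, 20.00).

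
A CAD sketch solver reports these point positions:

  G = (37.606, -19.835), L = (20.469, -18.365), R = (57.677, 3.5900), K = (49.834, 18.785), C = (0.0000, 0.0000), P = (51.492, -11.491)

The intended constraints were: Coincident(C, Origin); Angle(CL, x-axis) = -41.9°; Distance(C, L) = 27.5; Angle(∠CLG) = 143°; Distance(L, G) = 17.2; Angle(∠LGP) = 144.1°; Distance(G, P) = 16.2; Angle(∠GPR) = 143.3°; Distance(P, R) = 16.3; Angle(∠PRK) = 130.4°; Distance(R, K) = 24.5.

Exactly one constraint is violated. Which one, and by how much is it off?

Distance(R, K) = 24.5 — off by 7.40.

C = (0.00, 0.00) ✓; CL at -41.90° ✓; |CL| = 27.50 ✓; ∠CLG = 143.0° ✓; |LG| = 17.20 ✓; ∠LGP = 144.1° ✓; |GP| = 16.20 ✓; ∠GPR = 143.3° ✓; |PR| = 16.30 ✓; ∠PRK = 130.4° ✓; |RK| = 17.10 ✗.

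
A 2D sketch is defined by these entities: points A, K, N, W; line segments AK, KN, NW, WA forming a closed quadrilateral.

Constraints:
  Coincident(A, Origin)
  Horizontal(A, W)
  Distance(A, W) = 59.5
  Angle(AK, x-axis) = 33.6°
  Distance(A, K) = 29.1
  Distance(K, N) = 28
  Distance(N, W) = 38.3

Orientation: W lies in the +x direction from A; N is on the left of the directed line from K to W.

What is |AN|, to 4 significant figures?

56.90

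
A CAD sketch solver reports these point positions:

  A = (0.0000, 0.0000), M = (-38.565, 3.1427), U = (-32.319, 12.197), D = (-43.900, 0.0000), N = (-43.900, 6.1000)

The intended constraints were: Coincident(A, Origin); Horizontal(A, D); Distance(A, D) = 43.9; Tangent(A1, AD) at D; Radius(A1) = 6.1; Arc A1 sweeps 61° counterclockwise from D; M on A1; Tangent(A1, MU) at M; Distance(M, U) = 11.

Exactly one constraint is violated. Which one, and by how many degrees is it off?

Tangent(A1, MU) at M — off by 5.60°.

A = (0.00, 0.00) ✓; A.y = 0.00, D.y = 0.00 ✓; |AD| = 43.90 ✓; ∠(ND, DA) = 90.00° ✓; |ND| = 6.100 ✓; bearing(N→M) − bearing(N→D) = 61.00° ✓; |NM| = 6.100 ✓; ∠(NM, MU) = 95.60° ✗; |MU| = 11.00 ✓.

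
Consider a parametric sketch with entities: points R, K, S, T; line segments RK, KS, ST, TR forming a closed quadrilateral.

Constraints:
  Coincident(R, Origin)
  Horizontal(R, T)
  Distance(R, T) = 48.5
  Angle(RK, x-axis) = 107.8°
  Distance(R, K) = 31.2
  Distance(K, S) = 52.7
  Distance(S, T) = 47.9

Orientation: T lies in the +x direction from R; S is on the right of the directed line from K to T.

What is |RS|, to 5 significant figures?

21.522

Checks: |KS| = 52.70 ✓; |ST| = 47.90 ✓.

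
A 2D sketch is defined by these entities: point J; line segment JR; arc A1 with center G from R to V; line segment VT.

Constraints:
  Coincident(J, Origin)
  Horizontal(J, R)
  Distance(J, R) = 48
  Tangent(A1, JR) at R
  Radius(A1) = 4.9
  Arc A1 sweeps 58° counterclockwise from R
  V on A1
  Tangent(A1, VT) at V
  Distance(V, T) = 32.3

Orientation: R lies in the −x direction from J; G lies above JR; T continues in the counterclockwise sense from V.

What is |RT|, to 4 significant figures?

36.53

J is at the origin; J and R share the same y with |JR| = 48.0 and R on the −x side, so R = (-48.00, 0.000). Tangency of A1 to JR means the radius GR is perpendicular to JR, so G = R + (0, 4.9) = (-48.00, 4.900). On A1, R sits at bearing -90° from G; a 58° counterclockwise sweep puts V at bearing -32°, so V = G + 4.9·(cos -32°, sin -32°) = (-43.84, 2.303). The tangent condition forces GV to be normal to VT, so VT runs along (−sin -32°, cos -32°); with |VT| = 32.3, T = (-26.73, 29.70). Then |RT| = |T − R| = 36.53.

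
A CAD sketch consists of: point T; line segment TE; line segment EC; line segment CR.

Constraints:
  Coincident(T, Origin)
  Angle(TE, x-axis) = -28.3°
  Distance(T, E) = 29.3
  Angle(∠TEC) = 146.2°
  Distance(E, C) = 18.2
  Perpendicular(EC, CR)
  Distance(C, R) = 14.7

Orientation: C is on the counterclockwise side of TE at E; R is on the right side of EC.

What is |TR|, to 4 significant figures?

52.64

T is at the origin; TE runs at -28.3° with length 29.3, so E = 29.3·(cos -28.3°, sin -28.3°) = (25.80, -13.89). ∠TEC = 146.2°, so EC runs at -28.3° + (180° − 146.2°) = 5.500° from the x-axis; with |EC| = 18.2, C = E + 18.2·(cos 5.500°, sin 5.500°) = (43.91, -12.15). EC ⟂ CR; with |CR| = 14.7 on the right of EC, R = C + 14.7·(0.09585, -0.9954) = (45.32, -26.78). Then |TR| = |R − T| = 52.64.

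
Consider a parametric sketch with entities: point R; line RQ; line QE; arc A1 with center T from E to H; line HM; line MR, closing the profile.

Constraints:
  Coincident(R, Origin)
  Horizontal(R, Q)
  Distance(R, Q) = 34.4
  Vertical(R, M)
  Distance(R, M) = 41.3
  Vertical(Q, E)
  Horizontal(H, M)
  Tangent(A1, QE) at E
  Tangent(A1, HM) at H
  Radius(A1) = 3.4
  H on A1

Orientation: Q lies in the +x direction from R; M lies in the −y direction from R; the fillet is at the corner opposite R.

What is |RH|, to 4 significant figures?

51.64

R is at the origin; R and Q share the same y with |RQ| = 34.4 and Q on the +x side, so Q = (34.40, 0.000). RM is vertical with |RM| = 41.3 and M on the −y side, so M = (0.000, -41.30). The virtual corner opposite R is at (34.40, -41.30). A1 meets QE tangentially, so TE is at right angles to QE and the tangent condition forces TH to be normal to HM, with radius 3.4, so the center T sits 3.4 in from both sides at T = (31.00, -37.90). That places the tangent points at E = (34.40, -37.90) on QE and H = (31.00, -41.30) on HM. Then |RH| = |H − R| = 51.64.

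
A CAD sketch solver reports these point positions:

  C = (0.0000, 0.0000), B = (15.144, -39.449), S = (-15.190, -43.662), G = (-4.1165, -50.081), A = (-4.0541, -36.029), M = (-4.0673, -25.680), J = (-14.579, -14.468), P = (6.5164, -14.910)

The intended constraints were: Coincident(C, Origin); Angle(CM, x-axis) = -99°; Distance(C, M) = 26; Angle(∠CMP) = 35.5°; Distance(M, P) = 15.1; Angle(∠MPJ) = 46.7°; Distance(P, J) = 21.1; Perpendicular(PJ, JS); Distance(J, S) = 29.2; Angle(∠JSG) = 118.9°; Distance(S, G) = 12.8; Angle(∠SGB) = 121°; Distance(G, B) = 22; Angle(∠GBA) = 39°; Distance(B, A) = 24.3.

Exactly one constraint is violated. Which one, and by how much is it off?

Distance(B, A) = 24.3 — off by 4.80.

C = (0.00, 0.00) ✓; CM at -99.00° ✓; |CM| = 26.00 ✓; ∠CMP = 35.50° ✓; |MP| = 15.10 ✓; ∠MPJ = 46.70° ✓; |PJ| = 21.10 ✓; ∠(PJ, JS) = 90.00° ✓; |JS| = 29.20 ✓; ∠JSG = 118.9° ✓; |SG| = 12.80 ✓; ∠SGB = 121.0° ✓; |GB| = 22.00 ✓; ∠GBA = 39.00° ✓; |BA| = 19.50 ✗.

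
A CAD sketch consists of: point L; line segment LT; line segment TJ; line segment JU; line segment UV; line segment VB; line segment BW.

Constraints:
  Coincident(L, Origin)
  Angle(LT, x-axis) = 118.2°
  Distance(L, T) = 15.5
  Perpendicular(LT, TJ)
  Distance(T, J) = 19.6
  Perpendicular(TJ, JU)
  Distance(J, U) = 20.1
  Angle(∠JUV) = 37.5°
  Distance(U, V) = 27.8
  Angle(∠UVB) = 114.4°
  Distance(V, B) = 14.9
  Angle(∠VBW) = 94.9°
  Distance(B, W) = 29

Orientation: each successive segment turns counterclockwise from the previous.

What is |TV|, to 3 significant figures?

3.31

L is at the origin; LT runs at 118.2° with length 15.5, so T = (-7.32, 13.7). LT ⟂ TJ, so TJ runs at -152°; with |TJ| = 19.6, J = (-24.6, 4.40). TJ ⟂ JU, so JU runs at -61.8°; with |JU| = 20.1, U = (-15.1, -13.3). ∠JUV = 37.5° gives UV at 80.7° from the x-axis; with |UV| = 27.8, V = (-10.6, 14.1). Then |TV| = |V − T| = 3.31.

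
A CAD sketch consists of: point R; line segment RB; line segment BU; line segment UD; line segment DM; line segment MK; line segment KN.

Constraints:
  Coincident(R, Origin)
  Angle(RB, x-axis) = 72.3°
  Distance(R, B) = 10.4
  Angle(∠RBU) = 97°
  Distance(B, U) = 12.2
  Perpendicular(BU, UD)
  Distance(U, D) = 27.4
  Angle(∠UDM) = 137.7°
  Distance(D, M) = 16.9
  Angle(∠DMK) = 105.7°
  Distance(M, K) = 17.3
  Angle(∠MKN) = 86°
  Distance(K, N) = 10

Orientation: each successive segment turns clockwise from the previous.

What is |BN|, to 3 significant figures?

25.4

R is at the origin; RB runs at 72.3° with length 10.4, so B = (3.16, 9.91). ∠RBU = 97.0° gives BU at -10.7° from the x-axis; with |BU| = 12.2, U = (15.1, 7.64). BU is perpendicular to UD, so UD runs at -101°; with |UD| = 27.4, D = (10.1, -19.3). ∠UDM = 137.7° gives DM at -143° from the x-axis; with |DM| = 16.9, M = (-3.43, -29.5). ∠DMK = 105.7° gives MK at 143° from the x-axis; with |MK| = 17.3, K = (-17.2, -19.0). ∠MKN = 86.0° gives KN at 48.7° from the x-axis; with |KN| = 10.0, N = (-10.6, -11.5). Then |BN| = |N − B| = 25.4.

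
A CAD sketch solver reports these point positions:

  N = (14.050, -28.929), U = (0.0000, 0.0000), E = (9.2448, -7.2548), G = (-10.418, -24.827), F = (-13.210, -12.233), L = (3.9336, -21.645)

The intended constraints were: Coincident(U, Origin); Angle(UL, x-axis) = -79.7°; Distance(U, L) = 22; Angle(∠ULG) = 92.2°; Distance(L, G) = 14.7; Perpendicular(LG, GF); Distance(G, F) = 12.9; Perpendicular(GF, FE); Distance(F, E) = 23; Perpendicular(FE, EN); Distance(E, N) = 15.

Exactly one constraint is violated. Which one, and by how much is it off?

Distance(E, N) = 15 — off by 7.20.

U = (0.00, 0.00) ✓; UL at -79.70° ✓; |UL| = 22.00 ✓; ∠ULG = 92.20° ✓; |LG| = 14.70 ✓; ∠(LG, GF) = 90.00° ✓; |GF| = 12.90 ✓; ∠(GF, FE) = 90.00° ✓; |FE| = 23.00 ✓; ∠(FE, EN) = 90.00° ✓; |EN| = 22.20 ✗.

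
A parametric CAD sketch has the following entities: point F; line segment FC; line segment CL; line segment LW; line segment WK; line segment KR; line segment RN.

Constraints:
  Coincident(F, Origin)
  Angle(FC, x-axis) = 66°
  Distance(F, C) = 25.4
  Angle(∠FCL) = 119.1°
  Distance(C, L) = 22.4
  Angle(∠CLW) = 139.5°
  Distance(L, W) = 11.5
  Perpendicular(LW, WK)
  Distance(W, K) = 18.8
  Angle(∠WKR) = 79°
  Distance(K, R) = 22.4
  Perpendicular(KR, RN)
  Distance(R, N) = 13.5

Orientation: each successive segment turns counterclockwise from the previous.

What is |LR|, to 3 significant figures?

17.9

The perpendicularity gives WK at right angles to LW, so WK runs at -103°; with |WK| = 18.8, K = (-18.4, 25.3). ∠WKR = 79.0° gives KR at -1.60° from the x-axis; with |KR| = 22.4, R = (3.95, 24.7). Then |LR| = |R − L| = 17.9.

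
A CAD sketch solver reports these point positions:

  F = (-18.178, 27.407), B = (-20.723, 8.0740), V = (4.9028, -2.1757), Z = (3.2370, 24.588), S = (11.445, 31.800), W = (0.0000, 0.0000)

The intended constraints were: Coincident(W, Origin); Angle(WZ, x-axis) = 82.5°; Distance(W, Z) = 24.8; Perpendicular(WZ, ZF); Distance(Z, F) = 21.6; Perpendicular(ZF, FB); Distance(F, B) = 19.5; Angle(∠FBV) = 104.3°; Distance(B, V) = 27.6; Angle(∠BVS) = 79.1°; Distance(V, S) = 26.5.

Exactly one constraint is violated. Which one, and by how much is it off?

Distance(V, S) = 26.5 — off by 8.10.

W = (0.00, 0.00) ✓; WZ at 82.50° ✓; |WZ| = 24.80 ✓; ∠(WZ, ZF) = 90.00° ✓; |ZF| = 21.60 ✓; ∠(ZF, FB) = 90.00° ✓; |FB| = 19.50 ✓; ∠FBV = 104.3° ✓; |BV| = 27.60 ✓; ∠BVS = 79.10° ✓; |VS| = 34.60 ✗.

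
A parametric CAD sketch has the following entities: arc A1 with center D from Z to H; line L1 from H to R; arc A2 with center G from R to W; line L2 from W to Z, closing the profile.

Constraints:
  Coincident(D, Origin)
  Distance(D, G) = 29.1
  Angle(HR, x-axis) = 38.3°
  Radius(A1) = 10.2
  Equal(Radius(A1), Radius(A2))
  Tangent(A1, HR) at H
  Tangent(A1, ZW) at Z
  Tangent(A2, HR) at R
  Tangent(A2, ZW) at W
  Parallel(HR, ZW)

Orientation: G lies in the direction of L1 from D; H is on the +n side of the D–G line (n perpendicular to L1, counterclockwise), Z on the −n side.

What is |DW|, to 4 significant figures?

30.84

Tangency of A1 to both parallel lines with radius 10.2 puts H and Z at D ± 10.2·n: H = (-6.322, 8.005), Z = (6.322, -8.005). Equal radii place R and W the same way about G: R = G + 10.2·n = (16.52, 26.04), W = G − 10.2·n = (29.16, 10.03). Then |DW| = |W − D| = 30.84.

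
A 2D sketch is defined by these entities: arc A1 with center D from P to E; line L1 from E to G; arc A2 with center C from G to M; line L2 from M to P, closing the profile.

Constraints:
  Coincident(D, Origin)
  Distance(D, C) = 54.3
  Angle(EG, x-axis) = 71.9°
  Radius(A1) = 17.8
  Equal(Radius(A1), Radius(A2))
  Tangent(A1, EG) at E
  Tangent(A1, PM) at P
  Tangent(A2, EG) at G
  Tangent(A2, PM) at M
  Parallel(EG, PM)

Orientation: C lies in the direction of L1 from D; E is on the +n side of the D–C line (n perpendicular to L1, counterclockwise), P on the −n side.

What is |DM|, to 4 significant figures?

57.14

Tangency of A1 to both parallel lines with radius 17.8 puts E and P at D ± 17.8·n: E = (-16.92, 5.530), P = (16.92, -5.530). Equal radii place G and M the same way about C: G = C + 17.8·n = (-0.04945, 57.14), M = C − 17.8·n = (33.79, 46.08). Then |DM| = |M − D| = 57.14.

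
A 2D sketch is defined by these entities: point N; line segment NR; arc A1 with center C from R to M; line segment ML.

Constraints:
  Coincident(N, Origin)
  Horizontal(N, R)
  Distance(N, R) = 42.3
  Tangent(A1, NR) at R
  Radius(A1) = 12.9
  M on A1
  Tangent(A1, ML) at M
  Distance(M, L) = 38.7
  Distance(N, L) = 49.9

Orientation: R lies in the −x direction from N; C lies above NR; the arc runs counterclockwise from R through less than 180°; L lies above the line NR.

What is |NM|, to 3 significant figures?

31.3

N is at the origin; NR is horizontal with |NR| = 42.3 and R on the −x side, so R = (-42.3, 0.00). Since A1 is tangent to NR there, CR ⟂ NR, so C = R + (0, 12.9) = (-42.3, 12.9). Since CM ⟂ ML (tangency), |CL| = √(12.9² + 38.7²) = 40.8 regardless of where M sits on A1. So L lies on both circle(N, 49.9) and circle(C, 40.8); the above-NR intersection is L = (-18.8, 46.2). M is the foot of the tangent from L: M = (-29.9, 9.18).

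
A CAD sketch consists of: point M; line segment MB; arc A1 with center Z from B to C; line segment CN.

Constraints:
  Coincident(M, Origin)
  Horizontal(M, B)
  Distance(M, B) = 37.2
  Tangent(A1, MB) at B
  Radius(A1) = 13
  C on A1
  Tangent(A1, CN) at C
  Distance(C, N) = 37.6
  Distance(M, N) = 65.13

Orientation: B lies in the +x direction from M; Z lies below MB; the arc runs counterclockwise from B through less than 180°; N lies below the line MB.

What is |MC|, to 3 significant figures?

30.6

M is at the origin; MB is horizontal with |MB| = 37.2 and B on the +x side, so B = (37.2, 0.00). A1 meets MB tangentially, so ZB is at right angles to MB, so Z = B + (0, -13) = (37.2, -13.0). Since ZC ⟂ CN (tangency), |ZN| = √(13.0² + 37.6²) = 39.8 regardless of where C sits on A1. So N lies on both circle(M, 65.13) and circle(Z, 39.8); the below-MB intersection is N = (38.2, -52.8). C is the foot of the tangent from N: C = (25.0, -17.5).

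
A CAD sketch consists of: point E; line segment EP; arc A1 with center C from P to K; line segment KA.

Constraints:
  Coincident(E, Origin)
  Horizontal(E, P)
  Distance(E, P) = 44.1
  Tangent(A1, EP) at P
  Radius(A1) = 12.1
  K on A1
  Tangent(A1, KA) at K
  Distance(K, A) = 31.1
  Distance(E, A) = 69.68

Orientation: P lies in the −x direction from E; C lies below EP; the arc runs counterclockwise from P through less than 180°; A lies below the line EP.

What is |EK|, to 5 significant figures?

57.638

Checks: ∠(CP, PE) = 90.00° ✓; |CP| = 12.10 ✓; |CK| = 12.10 ✓; ∠(CK, KA) = 90.00° ✓; |KA| = 31.10 ✓; |EA| = 69.68 ✓.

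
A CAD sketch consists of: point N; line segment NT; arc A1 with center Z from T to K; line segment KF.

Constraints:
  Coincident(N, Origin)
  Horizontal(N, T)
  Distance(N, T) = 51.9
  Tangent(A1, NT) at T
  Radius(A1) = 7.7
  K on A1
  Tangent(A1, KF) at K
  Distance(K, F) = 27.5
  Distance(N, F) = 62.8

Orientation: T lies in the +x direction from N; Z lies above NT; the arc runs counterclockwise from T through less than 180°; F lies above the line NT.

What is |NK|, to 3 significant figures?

60.1

N is at the origin; NT is horizontal with |NT| = 51.9 and T on the +x side, so T = (51.9, 0.00). A1 meets NT tangentially, so ZT is at right angles to NT, so Z = T + (0, 7.7) = (51.9, 7.70). Since ZK ⟂ KF (tangency), |ZF| = √(7.7² + 27.5²) = 28.6 regardless of where K sits on A1. So F lies on both circle(N, 62.8) and circle(Z, 28.6); the above-NT intersection is F = (51.3, 36.3). K is the foot of the tangent from F: K = (59.3, 9.94).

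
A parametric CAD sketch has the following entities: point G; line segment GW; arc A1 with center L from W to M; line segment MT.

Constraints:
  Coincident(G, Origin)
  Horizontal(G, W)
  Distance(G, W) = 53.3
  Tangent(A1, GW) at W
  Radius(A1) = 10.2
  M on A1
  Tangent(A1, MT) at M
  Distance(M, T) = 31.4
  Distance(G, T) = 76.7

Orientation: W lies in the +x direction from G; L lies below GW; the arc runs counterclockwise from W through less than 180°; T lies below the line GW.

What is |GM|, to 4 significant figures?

48.20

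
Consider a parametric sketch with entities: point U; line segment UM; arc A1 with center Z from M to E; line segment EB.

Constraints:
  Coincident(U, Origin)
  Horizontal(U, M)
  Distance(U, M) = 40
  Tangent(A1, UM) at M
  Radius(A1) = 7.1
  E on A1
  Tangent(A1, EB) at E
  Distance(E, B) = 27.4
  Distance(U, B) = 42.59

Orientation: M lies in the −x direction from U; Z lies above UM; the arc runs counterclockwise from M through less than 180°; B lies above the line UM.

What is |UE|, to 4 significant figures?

33.53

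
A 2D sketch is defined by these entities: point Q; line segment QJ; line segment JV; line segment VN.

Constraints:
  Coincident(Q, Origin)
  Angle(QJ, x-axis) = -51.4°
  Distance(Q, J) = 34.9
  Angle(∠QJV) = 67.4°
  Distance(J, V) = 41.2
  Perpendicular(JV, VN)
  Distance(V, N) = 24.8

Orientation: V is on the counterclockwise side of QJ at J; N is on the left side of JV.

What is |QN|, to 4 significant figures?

28.76

Q is at the origin; QJ runs at -51.4° with length 34.9, so J = 34.9·(cos -51.4°, sin -51.4°) = (21.77, -27.28). ∠QJV = 67.4°, so JV runs at -51.4° + (180° − 67.4°) = 61.20° from the x-axis; with |JV| = 41.2, V = J + 41.2·(cos 61.20°, sin 61.20°) = (41.62, 8.829). The perpendicularity gives VN at right angles to JV; with |VN| = 24.8 on the left of JV, N = V + 24.8·(-0.8763, 0.4818) = (19.89, 20.78). Then |QN| = |N − Q| = 28.76.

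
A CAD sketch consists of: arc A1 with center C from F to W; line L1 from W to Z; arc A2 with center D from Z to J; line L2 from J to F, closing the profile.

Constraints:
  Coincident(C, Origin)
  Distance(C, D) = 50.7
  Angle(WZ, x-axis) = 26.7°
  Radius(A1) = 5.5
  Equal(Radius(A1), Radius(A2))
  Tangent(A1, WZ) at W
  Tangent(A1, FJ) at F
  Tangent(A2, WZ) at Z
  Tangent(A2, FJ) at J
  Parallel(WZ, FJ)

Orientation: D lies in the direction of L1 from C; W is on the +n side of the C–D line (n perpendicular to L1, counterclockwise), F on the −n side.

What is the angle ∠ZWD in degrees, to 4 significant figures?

6.191°

Tangency of A1 to both parallel lines with radius 5.5 puts W and F at C ± 5.5·n: W = (-2.471, 4.914), F = (2.471, -4.914). Equal radii place Z and J the same way about D: Z = D + 5.5·n = (42.82, 27.69), J = D − 5.5·n = (47.77, 17.87). Then cos ∠ZWD = WZ·WD / (|WZ||WD|), giving 6.191°.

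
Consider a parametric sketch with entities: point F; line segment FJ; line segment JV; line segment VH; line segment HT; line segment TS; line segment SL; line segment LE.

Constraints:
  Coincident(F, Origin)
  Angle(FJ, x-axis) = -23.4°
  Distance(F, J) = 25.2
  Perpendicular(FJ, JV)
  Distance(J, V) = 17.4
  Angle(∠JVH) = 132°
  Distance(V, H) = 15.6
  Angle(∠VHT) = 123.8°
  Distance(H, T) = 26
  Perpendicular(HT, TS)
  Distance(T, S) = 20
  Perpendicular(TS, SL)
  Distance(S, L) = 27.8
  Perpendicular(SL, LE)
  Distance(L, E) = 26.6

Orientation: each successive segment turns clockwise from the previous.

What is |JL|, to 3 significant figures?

10.2

HT ⟂ TS, so TS runs at 52.4°; with |TS| = 20.0, S = (-6.96, 0.757). The perpendicularity gives SL at right angles to TS, so SL runs at -37.6°; with |SL| = 27.8, L = (15.1, -16.2). Then |JL| = |L − J| = 10.2.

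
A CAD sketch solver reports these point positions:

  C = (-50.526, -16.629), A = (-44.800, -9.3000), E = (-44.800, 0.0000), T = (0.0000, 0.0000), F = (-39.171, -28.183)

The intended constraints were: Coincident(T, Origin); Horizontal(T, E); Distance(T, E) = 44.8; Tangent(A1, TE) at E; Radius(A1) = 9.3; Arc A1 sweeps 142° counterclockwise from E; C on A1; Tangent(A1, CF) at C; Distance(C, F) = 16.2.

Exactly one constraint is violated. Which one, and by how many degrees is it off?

Tangent(A1, CF) at C — off by 7.50°.

T = (0.00, 0.00) ✓; T.y = 0.00, E.y = 0.00 ✓; |TE| = 44.80 ✓; ∠(AE, ET) = 90.00° ✓; |AE| = 9.300 ✓; bearing(A→C) − bearing(A→E) = 142.0° ✓; |AC| = 9.301 ✓; ∠(AC, CF) = 97.50° ✗; |CF| = 16.20 ✓.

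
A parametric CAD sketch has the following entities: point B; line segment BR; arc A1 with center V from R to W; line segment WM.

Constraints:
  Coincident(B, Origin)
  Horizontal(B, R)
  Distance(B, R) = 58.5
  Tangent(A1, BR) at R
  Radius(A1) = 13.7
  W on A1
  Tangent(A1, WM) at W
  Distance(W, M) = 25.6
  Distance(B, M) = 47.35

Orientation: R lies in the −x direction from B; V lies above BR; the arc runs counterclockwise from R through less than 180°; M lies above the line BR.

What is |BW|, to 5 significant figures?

46.718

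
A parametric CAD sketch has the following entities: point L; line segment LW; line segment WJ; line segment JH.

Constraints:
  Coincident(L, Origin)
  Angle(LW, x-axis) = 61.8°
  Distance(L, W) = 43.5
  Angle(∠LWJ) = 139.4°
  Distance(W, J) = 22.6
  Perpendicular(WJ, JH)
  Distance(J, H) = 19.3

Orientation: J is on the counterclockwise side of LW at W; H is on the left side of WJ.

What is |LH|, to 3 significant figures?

56.4

L is at the origin; LW runs at 61.8° with length 43.5, so W = 43.5·(cos 61.8°, sin 61.8°) = (20.6, 38.3). ∠LWJ = 139.4°, so WJ runs at 61.8° + (180° − 139.4°) = 102° from the x-axis; with |WJ| = 22.6, J = W + 22.6·(cos 102°, sin 102°) = (15.7, 60.4). WJ ⟂ JH; with |JH| = 19.3 on the left of WJ, H = J + 19.3·(-0.977, -0.215) = (-3.15, 56.3). Then |LH| = |H − L| = 56.4.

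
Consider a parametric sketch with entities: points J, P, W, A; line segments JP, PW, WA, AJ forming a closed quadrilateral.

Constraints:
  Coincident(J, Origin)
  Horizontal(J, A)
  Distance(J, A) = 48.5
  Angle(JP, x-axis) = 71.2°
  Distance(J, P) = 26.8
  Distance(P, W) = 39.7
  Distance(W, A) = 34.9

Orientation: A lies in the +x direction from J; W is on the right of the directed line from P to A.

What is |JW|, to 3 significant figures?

21.2

J is at the origin; J and A share the same y with |JA| = 48.5 and A in +x, so A = (48.5, 0). JP runs at 71.2° with |JP| = 26.8, so P = (8.64, 25.4). W is determined by |PW| = 39.7 and |WA| = 34.9 together: it lies at the intersection of circle(P, 39.7) and circle(A, 34.9). With |PA| = 47.3, the foot of the radical line on PA is 27.4 from P and the perpendicular offset is √(39.7² − 27.4²) = 28.7. Taking the right-of-PA solution: W = (16.3, -13.6).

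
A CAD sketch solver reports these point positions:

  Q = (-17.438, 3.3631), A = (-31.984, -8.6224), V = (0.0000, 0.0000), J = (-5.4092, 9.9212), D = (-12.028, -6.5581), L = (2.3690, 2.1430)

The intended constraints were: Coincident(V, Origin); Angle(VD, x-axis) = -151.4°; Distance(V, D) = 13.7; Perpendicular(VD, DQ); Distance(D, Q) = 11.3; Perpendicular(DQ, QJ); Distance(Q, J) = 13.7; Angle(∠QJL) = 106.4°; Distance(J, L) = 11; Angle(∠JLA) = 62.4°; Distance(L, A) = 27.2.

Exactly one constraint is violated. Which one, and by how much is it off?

Distance(L, A) = 27.2 — off by 8.80.

V = (0.00, 0.00) ✓; VD at -151.4° ✓; |VD| = 13.70 ✓; ∠(VD, DQ) = 90.00° ✓; |DQ| = 11.30 ✓; ∠(DQ, QJ) = 90.00° ✓; |QJ| = 13.70 ✓; ∠QJL = 106.4° ✓; |JL| = 11.00 ✓; ∠JLA = 62.40° ✓; |LA| = 36.00 ✗.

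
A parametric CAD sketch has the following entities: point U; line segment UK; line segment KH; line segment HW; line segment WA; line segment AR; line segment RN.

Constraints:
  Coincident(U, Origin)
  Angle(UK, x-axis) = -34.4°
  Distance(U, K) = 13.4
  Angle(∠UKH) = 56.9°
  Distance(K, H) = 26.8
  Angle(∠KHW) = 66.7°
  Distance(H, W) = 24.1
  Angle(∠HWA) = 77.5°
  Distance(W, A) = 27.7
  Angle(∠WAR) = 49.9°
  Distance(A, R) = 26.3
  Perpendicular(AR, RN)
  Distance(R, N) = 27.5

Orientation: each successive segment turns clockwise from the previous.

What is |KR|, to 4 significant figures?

20.31

U is at the origin; UK runs at -34.4° with length 13.4, so K = (11.06, -7.571). ∠UKH = 56.9° gives KH at -157.5° from the x-axis; with |KH| = 26.8, H = (-13.70, -17.83). ∠KHW = 66.7° gives HW at 89.20° from the x-axis; with |HW| = 24.1, W = (-13.37, 6.271). ∠HWA = 77.5° gives WA at -13.30° from the x-axis; with |WA| = 27.7, A = (13.59, -0.1012). ∠WAR = 49.9° gives AR at -143.4° from the x-axis; with |AR| = 26.3, R = (-7.524, -15.78). Then |KR| = |R − K| = 20.31.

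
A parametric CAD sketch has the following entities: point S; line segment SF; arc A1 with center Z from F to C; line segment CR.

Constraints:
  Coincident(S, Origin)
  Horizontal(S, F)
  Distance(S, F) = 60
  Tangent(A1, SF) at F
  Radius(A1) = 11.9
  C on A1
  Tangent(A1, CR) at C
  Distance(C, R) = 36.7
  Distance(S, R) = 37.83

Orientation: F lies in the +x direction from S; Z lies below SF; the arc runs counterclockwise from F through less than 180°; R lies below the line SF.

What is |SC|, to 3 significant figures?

52.0

S is at the origin; SF is horizontal with |SF| = 60.0 and F on the +x side, so F = (60.0, 0.00). The tangent condition forces ZF to be normal to SF, so Z = F + (0, -11.9) = (60.0, -11.9). Since ZC ⟂ CR (tangency), |ZR| = √(11.9² + 36.7²) = 38.6 regardless of where C sits on A1. So R lies on both circle(S, 37.83) and circle(Z, 38.6); the below-SF intersection is R = (25.1, -28.3). C is the foot of the tangent from R: C = (51.9, -3.22).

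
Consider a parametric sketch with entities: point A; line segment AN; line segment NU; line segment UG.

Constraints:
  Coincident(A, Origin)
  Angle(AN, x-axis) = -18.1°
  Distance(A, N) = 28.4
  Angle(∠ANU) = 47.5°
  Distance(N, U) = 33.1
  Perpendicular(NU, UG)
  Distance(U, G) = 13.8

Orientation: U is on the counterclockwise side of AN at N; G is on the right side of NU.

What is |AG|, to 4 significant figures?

37.42

∠ANU = 47.5°, so NU runs at -18.1° + (180° − 47.5°) = 114.4° from the x-axis; with |NU| = 33.1, U = N + 33.1·(cos 114.4°, sin 114.4°) = (13.32, 21.32). NU ⟂ UG; with |UG| = 13.8 on the right of NU, G = U + 13.8·(0.9107, 0.4131) = (25.89, 27.02). Then |AG| = |G − A| = 37.42.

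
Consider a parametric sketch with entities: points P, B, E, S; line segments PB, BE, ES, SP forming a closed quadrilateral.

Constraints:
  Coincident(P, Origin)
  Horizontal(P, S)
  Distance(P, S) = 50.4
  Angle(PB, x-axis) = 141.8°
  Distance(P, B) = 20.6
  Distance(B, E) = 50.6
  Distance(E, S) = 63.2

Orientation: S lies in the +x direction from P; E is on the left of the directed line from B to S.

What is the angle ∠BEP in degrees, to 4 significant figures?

22.16°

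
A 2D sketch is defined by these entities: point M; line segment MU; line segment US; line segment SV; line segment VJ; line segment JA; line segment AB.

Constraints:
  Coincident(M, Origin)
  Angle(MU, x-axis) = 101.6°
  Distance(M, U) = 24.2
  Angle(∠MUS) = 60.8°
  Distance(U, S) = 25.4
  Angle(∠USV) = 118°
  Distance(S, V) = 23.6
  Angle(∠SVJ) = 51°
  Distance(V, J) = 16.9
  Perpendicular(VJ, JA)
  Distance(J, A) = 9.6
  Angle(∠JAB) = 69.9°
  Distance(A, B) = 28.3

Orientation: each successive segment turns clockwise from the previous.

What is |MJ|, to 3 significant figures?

8.81

M is at the origin; MU runs at 101.6° with length 24.2, so U = (-4.87, 23.7). ∠MUS = 60.8° gives US at -17.6° from the x-axis; with |US| = 25.4, S = (19.3, 16.0). ∠USV = 118.0° gives SV at -79.6° from the x-axis; with |SV| = 23.6, V = (23.6, -7.19). ∠SVJ = 51.0° gives VJ at 151° from the x-axis; with |VJ| = 16.9, J = (8.77, 0.903). Then |MJ| = |J − M| = 8.81.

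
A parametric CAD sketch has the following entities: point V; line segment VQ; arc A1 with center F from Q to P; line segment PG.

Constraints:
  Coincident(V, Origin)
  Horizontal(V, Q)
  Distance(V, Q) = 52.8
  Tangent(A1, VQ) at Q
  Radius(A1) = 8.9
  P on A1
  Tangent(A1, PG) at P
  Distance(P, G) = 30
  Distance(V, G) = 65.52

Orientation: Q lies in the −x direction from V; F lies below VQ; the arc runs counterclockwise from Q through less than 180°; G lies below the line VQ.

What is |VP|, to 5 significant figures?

62.354

Checks: |FP| = 8.900 ✓; ∠(FP, PG) = 90.00° ✓; |PG| = 30.00 ✓; |VG| = 65.52 ✓.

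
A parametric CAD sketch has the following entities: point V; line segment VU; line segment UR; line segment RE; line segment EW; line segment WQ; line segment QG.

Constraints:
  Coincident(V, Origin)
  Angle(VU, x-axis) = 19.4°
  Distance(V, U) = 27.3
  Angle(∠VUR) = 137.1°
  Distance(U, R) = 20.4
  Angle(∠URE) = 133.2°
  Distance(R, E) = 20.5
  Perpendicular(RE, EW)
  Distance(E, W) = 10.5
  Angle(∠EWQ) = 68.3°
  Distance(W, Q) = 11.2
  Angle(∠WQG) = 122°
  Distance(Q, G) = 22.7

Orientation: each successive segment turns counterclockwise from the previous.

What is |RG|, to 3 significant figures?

17.1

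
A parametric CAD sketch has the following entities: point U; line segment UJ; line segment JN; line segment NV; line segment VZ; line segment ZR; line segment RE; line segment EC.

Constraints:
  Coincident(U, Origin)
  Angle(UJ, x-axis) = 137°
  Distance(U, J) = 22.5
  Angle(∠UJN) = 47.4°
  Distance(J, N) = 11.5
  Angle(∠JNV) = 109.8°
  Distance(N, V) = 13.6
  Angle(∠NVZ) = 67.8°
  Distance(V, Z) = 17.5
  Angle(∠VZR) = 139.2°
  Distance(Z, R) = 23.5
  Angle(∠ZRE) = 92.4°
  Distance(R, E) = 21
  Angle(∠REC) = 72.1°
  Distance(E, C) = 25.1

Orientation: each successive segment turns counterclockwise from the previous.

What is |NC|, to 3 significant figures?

3.59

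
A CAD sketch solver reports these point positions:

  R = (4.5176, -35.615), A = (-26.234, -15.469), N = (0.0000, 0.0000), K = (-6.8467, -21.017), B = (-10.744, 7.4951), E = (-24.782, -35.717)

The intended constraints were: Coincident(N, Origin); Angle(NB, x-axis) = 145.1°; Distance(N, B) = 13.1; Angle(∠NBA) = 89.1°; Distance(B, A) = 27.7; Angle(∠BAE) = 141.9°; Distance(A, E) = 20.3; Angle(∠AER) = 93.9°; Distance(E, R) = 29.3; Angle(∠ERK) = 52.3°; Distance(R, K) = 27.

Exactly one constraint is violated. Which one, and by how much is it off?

Distance(R, K) = 27 — off by 8.50.

N = (0.00, 0.00) ✓; NB at 145.1° ✓; |NB| = 13.10 ✓; ∠NBA = 89.10° ✓; |BA| = 27.70 ✓; ∠BAE = 141.9° ✓; |AE| = 20.30 ✓; ∠AER = 93.90° ✓; |ER| = 29.30 ✓; ∠ERK = 52.30° ✓; |RK| = 18.50 ✗.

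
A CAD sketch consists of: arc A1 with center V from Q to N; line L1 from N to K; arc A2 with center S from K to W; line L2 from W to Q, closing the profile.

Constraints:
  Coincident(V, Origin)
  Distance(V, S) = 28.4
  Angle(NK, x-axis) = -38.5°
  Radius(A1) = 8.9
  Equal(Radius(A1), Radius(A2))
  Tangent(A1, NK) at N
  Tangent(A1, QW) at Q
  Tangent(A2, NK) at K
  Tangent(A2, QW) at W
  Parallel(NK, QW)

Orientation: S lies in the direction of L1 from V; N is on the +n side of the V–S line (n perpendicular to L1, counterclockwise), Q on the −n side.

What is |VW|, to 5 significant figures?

29.762

Tangency of A1 to both parallel lines with radius 8.9 puts N and Q at V ± 8.9·n: N = (5.5404, 6.9652), Q = (-5.5404, -6.9652). Equal radii place K and W the same way about S: K = S + 8.9·n = (27.766, -10.714), W = S − 8.9·n = (16.686, -24.645). Then |VW| = |W − V| = 29.762.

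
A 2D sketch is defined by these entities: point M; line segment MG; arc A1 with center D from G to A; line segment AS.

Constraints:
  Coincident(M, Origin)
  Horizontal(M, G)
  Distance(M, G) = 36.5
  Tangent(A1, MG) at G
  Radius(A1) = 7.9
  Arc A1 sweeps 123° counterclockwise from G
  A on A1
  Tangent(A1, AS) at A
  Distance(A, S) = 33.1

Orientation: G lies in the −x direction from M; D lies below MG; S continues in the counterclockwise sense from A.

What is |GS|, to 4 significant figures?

41.56

M is at the origin; MG is horizontal with |MG| = 36.5 and G on the −x side, so G = (-36.50, 0.000). The tangent condition forces DG to be normal to MG, so D = G + (0, -7.9) = (-36.50, -7.900). On A1, G sits at bearing 90° from D; a 123° counterclockwise sweep puts A at bearing 213°, so A = D + 7.9·(cos 213°, sin 213°) = (-43.13, -12.20). A1 meets AS tangentially, so DA is at right angles to AS, so AS runs along (−sin 213°, cos 213°); with |AS| = 33.1, S = (-25.10, -39.96). Then |GS| = |S − G| = 41.56.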